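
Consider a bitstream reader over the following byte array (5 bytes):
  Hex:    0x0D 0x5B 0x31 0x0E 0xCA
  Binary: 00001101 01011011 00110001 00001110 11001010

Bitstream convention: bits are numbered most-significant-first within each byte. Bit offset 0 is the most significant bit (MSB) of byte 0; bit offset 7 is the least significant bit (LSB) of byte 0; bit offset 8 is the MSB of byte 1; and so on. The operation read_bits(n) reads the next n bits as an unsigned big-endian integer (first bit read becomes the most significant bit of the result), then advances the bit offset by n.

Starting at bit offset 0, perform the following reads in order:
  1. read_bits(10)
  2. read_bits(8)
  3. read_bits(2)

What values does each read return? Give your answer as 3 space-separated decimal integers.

Answer: 53 108 3

Derivation:
Read 1: bits[0:10] width=10 -> value=53 (bin 0000110101); offset now 10 = byte 1 bit 2; 30 bits remain
Read 2: bits[10:18] width=8 -> value=108 (bin 01101100); offset now 18 = byte 2 bit 2; 22 bits remain
Read 3: bits[18:20] width=2 -> value=3 (bin 11); offset now 20 = byte 2 bit 4; 20 bits remain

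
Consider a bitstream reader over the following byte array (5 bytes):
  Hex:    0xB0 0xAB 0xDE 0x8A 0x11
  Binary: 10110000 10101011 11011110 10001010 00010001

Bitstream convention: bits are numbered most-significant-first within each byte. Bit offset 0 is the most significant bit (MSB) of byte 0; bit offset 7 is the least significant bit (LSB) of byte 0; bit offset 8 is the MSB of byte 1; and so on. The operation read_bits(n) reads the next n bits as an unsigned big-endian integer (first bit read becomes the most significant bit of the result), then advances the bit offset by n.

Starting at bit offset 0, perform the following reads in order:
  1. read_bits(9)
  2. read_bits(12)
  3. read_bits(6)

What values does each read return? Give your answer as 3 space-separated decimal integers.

Read 1: bits[0:9] width=9 -> value=353 (bin 101100001); offset now 9 = byte 1 bit 1; 31 bits remain
Read 2: bits[9:21] width=12 -> value=1403 (bin 010101111011); offset now 21 = byte 2 bit 5; 19 bits remain
Read 3: bits[21:27] width=6 -> value=52 (bin 110100); offset now 27 = byte 3 bit 3; 13 bits remain

Answer: 353 1403 52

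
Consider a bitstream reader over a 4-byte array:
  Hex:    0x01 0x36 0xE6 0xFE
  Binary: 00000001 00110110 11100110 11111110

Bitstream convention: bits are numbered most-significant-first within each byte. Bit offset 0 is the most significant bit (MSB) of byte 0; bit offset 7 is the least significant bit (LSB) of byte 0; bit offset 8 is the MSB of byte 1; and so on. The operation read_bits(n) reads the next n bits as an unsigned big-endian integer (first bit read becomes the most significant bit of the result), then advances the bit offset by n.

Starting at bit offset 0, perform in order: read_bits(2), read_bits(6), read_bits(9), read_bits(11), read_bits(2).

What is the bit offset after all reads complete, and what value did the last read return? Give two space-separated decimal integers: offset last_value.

Answer: 30 3

Derivation:
Read 1: bits[0:2] width=2 -> value=0 (bin 00); offset now 2 = byte 0 bit 2; 30 bits remain
Read 2: bits[2:8] width=6 -> value=1 (bin 000001); offset now 8 = byte 1 bit 0; 24 bits remain
Read 3: bits[8:17] width=9 -> value=109 (bin 001101101); offset now 17 = byte 2 bit 1; 15 bits remain
Read 4: bits[17:28] width=11 -> value=1647 (bin 11001101111); offset now 28 = byte 3 bit 4; 4 bits remain
Read 5: bits[28:30] width=2 -> value=3 (bin 11); offset now 30 = byte 3 bit 6; 2 bits remain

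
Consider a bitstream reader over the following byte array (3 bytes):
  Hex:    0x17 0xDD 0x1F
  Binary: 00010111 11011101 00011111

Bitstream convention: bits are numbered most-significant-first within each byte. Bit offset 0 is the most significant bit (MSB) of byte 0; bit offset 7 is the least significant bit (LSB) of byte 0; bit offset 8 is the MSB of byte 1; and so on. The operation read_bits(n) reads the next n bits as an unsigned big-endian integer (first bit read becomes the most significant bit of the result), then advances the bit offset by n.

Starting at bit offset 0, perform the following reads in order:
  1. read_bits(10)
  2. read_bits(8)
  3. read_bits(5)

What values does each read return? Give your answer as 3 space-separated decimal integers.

Read 1: bits[0:10] width=10 -> value=95 (bin 0001011111); offset now 10 = byte 1 bit 2; 14 bits remain
Read 2: bits[10:18] width=8 -> value=116 (bin 01110100); offset now 18 = byte 2 bit 2; 6 bits remain
Read 3: bits[18:23] width=5 -> value=15 (bin 01111); offset now 23 = byte 2 bit 7; 1 bits remain

Answer: 95 116 15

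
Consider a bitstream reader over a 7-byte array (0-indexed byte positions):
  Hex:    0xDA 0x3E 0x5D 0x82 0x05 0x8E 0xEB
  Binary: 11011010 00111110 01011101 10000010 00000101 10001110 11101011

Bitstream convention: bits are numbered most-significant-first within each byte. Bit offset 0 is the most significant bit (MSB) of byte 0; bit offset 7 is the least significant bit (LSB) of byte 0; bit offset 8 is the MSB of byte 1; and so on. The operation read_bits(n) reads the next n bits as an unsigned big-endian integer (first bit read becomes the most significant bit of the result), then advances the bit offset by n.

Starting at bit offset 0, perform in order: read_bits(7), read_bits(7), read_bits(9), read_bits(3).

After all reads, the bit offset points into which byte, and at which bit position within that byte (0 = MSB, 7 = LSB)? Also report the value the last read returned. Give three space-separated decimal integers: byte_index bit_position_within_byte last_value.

Answer: 3 2 6

Derivation:
Read 1: bits[0:7] width=7 -> value=109 (bin 1101101); offset now 7 = byte 0 bit 7; 49 bits remain
Read 2: bits[7:14] width=7 -> value=15 (bin 0001111); offset now 14 = byte 1 bit 6; 42 bits remain
Read 3: bits[14:23] width=9 -> value=302 (bin 100101110); offset now 23 = byte 2 bit 7; 33 bits remain
Read 4: bits[23:26] width=3 -> value=6 (bin 110); offset now 26 = byte 3 bit 2; 30 bits remain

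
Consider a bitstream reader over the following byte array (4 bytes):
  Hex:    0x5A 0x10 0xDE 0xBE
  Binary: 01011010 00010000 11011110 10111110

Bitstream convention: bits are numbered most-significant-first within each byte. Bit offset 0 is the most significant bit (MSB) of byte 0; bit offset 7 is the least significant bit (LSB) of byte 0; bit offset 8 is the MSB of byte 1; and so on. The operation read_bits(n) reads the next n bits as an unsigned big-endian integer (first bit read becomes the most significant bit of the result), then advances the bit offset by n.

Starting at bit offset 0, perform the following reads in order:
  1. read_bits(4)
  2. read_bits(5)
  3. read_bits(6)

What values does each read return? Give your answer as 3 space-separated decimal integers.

Answer: 5 20 8

Derivation:
Read 1: bits[0:4] width=4 -> value=5 (bin 0101); offset now 4 = byte 0 bit 4; 28 bits remain
Read 2: bits[4:9] width=5 -> value=20 (bin 10100); offset now 9 = byte 1 bit 1; 23 bits remain
Read 3: bits[9:15] width=6 -> value=8 (bin 001000); offset now 15 = byte 1 bit 7; 17 bits remain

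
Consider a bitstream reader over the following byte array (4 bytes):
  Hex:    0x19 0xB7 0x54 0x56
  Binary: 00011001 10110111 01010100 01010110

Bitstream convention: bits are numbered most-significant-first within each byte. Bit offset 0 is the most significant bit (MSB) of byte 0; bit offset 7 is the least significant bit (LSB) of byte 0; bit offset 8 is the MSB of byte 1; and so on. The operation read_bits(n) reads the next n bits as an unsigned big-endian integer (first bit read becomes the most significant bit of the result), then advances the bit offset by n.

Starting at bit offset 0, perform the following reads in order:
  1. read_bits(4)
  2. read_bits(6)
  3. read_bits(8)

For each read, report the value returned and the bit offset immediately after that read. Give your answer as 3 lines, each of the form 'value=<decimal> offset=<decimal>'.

Read 1: bits[0:4] width=4 -> value=1 (bin 0001); offset now 4 = byte 0 bit 4; 28 bits remain
Read 2: bits[4:10] width=6 -> value=38 (bin 100110); offset now 10 = byte 1 bit 2; 22 bits remain
Read 3: bits[10:18] width=8 -> value=221 (bin 11011101); offset now 18 = byte 2 bit 2; 14 bits remain

Answer: value=1 offset=4
value=38 offset=10
value=221 offset=18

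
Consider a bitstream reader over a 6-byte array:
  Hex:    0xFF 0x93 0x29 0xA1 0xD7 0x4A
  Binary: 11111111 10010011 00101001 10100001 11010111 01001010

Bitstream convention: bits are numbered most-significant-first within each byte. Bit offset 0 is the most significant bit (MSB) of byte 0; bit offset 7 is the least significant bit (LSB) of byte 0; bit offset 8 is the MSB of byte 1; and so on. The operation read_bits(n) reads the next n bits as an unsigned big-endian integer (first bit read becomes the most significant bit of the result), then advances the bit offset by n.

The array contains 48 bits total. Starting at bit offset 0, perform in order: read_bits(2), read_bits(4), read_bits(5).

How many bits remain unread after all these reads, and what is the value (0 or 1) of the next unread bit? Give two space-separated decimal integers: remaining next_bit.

Answer: 37 1

Derivation:
Read 1: bits[0:2] width=2 -> value=3 (bin 11); offset now 2 = byte 0 bit 2; 46 bits remain
Read 2: bits[2:6] width=4 -> value=15 (bin 1111); offset now 6 = byte 0 bit 6; 42 bits remain
Read 3: bits[6:11] width=5 -> value=28 (bin 11100); offset now 11 = byte 1 bit 3; 37 bits remain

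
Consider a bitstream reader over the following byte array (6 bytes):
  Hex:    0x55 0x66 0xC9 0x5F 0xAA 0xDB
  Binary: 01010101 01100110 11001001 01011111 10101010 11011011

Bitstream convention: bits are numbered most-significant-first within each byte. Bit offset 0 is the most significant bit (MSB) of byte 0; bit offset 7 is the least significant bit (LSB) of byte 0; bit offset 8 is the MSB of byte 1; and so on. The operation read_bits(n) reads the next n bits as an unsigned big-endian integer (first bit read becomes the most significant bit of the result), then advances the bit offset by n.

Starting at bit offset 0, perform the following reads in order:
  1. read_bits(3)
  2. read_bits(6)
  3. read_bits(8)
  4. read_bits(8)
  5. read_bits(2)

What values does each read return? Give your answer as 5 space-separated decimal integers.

Read 1: bits[0:3] width=3 -> value=2 (bin 010); offset now 3 = byte 0 bit 3; 45 bits remain
Read 2: bits[3:9] width=6 -> value=42 (bin 101010); offset now 9 = byte 1 bit 1; 39 bits remain
Read 3: bits[9:17] width=8 -> value=205 (bin 11001101); offset now 17 = byte 2 bit 1; 31 bits remain
Read 4: bits[17:25] width=8 -> value=146 (bin 10010010); offset now 25 = byte 3 bit 1; 23 bits remain
Read 5: bits[25:27] width=2 -> value=2 (bin 10); offset now 27 = byte 3 bit 3; 21 bits remain

Answer: 2 42 205 146 2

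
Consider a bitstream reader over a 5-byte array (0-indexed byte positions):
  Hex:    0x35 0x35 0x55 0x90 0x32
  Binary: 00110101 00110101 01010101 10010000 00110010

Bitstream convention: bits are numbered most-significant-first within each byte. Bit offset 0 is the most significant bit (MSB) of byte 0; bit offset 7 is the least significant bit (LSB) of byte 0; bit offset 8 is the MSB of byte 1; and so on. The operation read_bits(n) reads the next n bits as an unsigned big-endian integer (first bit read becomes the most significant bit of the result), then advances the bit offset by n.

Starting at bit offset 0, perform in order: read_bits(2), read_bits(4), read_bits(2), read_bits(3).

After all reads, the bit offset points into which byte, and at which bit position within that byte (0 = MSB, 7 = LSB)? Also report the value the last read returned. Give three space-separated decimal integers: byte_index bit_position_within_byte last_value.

Read 1: bits[0:2] width=2 -> value=0 (bin 00); offset now 2 = byte 0 bit 2; 38 bits remain
Read 2: bits[2:6] width=4 -> value=13 (bin 1101); offset now 6 = byte 0 bit 6; 34 bits remain
Read 3: bits[6:8] width=2 -> value=1 (bin 01); offset now 8 = byte 1 bit 0; 32 bits remain
Read 4: bits[8:11] width=3 -> value=1 (bin 001); offset now 11 = byte 1 bit 3; 29 bits remain

Answer: 1 3 1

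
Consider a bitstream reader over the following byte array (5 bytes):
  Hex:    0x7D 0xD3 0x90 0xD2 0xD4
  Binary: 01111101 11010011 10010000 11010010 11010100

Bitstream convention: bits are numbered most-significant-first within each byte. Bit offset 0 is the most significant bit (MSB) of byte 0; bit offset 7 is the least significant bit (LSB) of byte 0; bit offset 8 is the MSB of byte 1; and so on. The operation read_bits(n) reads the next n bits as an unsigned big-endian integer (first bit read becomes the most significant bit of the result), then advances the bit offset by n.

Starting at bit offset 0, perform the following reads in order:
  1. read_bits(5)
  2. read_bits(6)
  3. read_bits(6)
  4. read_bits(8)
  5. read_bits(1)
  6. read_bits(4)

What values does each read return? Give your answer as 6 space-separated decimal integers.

Read 1: bits[0:5] width=5 -> value=15 (bin 01111); offset now 5 = byte 0 bit 5; 35 bits remain
Read 2: bits[5:11] width=6 -> value=46 (bin 101110); offset now 11 = byte 1 bit 3; 29 bits remain
Read 3: bits[11:17] width=6 -> value=39 (bin 100111); offset now 17 = byte 2 bit 1; 23 bits remain
Read 4: bits[17:25] width=8 -> value=33 (bin 00100001); offset now 25 = byte 3 bit 1; 15 bits remain
Read 5: bits[25:26] width=1 -> value=1 (bin 1); offset now 26 = byte 3 bit 2; 14 bits remain
Read 6: bits[26:30] width=4 -> value=4 (bin 0100); offset now 30 = byte 3 bit 6; 10 bits remain

Answer: 15 46 39 33 1 4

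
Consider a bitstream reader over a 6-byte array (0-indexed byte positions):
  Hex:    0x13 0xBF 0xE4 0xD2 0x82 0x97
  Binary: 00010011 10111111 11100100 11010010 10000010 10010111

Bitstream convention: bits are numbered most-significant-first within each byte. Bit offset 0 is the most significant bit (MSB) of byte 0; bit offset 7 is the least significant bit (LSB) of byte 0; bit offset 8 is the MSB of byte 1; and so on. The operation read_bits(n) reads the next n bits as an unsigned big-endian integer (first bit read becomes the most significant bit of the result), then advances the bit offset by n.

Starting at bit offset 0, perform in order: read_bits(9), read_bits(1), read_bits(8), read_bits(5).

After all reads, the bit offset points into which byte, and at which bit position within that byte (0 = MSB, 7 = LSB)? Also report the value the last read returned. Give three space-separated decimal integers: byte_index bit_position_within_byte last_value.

Read 1: bits[0:9] width=9 -> value=39 (bin 000100111); offset now 9 = byte 1 bit 1; 39 bits remain
Read 2: bits[9:10] width=1 -> value=0 (bin 0); offset now 10 = byte 1 bit 2; 38 bits remain
Read 3: bits[10:18] width=8 -> value=255 (bin 11111111); offset now 18 = byte 2 bit 2; 30 bits remain
Read 4: bits[18:23] width=5 -> value=18 (bin 10010); offset now 23 = byte 2 bit 7; 25 bits remain

Answer: 2 7 18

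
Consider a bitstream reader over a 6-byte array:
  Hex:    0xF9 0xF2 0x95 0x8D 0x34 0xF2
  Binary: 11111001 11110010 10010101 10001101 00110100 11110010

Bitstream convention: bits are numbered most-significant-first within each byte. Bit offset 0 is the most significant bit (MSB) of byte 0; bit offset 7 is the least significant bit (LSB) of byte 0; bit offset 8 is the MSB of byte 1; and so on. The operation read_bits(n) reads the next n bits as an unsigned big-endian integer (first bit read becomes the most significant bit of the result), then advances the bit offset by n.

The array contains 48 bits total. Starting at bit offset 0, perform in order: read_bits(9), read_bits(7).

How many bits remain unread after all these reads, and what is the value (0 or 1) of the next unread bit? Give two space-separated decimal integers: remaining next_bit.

Answer: 32 1

Derivation:
Read 1: bits[0:9] width=9 -> value=499 (bin 111110011); offset now 9 = byte 1 bit 1; 39 bits remain
Read 2: bits[9:16] width=7 -> value=114 (bin 1110010); offset now 16 = byte 2 bit 0; 32 bits remain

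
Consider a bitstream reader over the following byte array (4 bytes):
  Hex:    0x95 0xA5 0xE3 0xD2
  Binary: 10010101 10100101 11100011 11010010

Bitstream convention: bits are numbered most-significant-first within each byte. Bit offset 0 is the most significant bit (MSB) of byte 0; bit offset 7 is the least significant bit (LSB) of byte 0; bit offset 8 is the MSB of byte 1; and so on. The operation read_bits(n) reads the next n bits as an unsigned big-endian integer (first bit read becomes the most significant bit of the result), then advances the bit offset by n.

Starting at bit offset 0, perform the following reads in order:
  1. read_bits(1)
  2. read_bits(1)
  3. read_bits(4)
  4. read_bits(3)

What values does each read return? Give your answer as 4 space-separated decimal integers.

Read 1: bits[0:1] width=1 -> value=1 (bin 1); offset now 1 = byte 0 bit 1; 31 bits remain
Read 2: bits[1:2] width=1 -> value=0 (bin 0); offset now 2 = byte 0 bit 2; 30 bits remain
Read 3: bits[2:6] width=4 -> value=5 (bin 0101); offset now 6 = byte 0 bit 6; 26 bits remain
Read 4: bits[6:9] width=3 -> value=3 (bin 011); offset now 9 = byte 1 bit 1; 23 bits remain

Answer: 1 0 5 3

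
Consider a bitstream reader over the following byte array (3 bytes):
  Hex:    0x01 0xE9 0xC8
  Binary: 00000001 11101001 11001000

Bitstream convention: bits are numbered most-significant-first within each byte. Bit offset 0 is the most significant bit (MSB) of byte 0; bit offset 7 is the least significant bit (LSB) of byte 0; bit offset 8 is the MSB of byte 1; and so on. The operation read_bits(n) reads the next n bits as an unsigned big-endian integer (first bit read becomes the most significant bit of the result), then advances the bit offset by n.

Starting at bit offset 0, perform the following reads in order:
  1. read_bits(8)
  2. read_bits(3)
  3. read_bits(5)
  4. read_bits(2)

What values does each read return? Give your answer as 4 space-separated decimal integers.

Read 1: bits[0:8] width=8 -> value=1 (bin 00000001); offset now 8 = byte 1 bit 0; 16 bits remain
Read 2: bits[8:11] width=3 -> value=7 (bin 111); offset now 11 = byte 1 bit 3; 13 bits remain
Read 3: bits[11:16] width=5 -> value=9 (bin 01001); offset now 16 = byte 2 bit 0; 8 bits remain
Read 4: bits[16:18] width=2 -> value=3 (bin 11); offset now 18 = byte 2 bit 2; 6 bits remain

Answer: 1 7 9 3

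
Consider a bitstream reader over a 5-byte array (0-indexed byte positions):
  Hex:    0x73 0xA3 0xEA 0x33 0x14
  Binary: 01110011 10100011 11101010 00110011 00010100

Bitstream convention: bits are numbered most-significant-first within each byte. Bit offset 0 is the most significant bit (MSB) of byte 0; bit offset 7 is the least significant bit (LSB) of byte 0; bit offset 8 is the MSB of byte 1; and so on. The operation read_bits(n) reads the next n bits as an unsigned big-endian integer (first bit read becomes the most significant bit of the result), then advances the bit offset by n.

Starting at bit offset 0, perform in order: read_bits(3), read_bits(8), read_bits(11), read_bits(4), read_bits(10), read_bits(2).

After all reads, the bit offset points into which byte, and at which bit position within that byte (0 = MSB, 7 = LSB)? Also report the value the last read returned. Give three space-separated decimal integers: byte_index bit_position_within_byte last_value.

Read 1: bits[0:3] width=3 -> value=3 (bin 011); offset now 3 = byte 0 bit 3; 37 bits remain
Read 2: bits[3:11] width=8 -> value=157 (bin 10011101); offset now 11 = byte 1 bit 3; 29 bits remain
Read 3: bits[11:22] width=11 -> value=250 (bin 00011111010); offset now 22 = byte 2 bit 6; 18 bits remain
Read 4: bits[22:26] width=4 -> value=8 (bin 1000); offset now 26 = byte 3 bit 2; 14 bits remain
Read 5: bits[26:36] width=10 -> value=817 (bin 1100110001); offset now 36 = byte 4 bit 4; 4 bits remain
Read 6: bits[36:38] width=2 -> value=1 (bin 01); offset now 38 = byte 4 bit 6; 2 bits remain

Answer: 4 6 1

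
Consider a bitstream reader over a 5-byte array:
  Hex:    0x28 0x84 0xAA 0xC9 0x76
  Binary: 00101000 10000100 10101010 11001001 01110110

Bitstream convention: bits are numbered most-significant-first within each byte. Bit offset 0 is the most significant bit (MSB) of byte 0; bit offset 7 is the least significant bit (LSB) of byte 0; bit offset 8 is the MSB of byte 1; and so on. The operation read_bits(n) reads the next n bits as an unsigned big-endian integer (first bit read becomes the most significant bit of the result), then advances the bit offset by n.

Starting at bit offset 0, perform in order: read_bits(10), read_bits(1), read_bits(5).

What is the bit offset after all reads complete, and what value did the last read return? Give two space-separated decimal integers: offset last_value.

Answer: 16 4

Derivation:
Read 1: bits[0:10] width=10 -> value=162 (bin 0010100010); offset now 10 = byte 1 bit 2; 30 bits remain
Read 2: bits[10:11] width=1 -> value=0 (bin 0); offset now 11 = byte 1 bit 3; 29 bits remain
Read 3: bits[11:16] width=5 -> value=4 (bin 00100); offset now 16 = byte 2 bit 0; 24 bits remain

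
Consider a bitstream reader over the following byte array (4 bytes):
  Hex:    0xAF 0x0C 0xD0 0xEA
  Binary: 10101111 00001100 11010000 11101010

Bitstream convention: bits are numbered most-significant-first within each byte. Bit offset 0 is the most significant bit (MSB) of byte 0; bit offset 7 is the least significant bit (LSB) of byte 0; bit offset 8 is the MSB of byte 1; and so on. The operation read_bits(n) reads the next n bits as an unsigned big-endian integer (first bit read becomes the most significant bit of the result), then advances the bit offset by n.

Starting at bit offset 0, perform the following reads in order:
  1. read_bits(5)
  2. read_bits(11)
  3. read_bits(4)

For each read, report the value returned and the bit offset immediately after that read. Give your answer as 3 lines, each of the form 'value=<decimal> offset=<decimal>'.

Answer: value=21 offset=5
value=1804 offset=16
value=13 offset=20

Derivation:
Read 1: bits[0:5] width=5 -> value=21 (bin 10101); offset now 5 = byte 0 bit 5; 27 bits remain
Read 2: bits[5:16] width=11 -> value=1804 (bin 11100001100); offset now 16 = byte 2 bit 0; 16 bits remain
Read 3: bits[16:20] width=4 -> value=13 (bin 1101); offset now 20 = byte 2 bit 4; 12 bits remain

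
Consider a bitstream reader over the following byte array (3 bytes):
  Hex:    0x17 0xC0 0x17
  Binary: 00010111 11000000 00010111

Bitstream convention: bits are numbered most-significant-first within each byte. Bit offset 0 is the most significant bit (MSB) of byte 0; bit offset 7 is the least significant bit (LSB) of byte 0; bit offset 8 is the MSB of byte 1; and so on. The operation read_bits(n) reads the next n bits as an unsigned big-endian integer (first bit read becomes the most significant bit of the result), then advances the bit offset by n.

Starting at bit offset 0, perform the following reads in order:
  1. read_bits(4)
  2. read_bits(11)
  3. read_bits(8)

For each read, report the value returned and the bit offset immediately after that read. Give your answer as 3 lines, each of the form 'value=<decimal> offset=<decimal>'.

Read 1: bits[0:4] width=4 -> value=1 (bin 0001); offset now 4 = byte 0 bit 4; 20 bits remain
Read 2: bits[4:15] width=11 -> value=992 (bin 01111100000); offset now 15 = byte 1 bit 7; 9 bits remain
Read 3: bits[15:23] width=8 -> value=11 (bin 00001011); offset now 23 = byte 2 bit 7; 1 bits remain

Answer: value=1 offset=4
value=992 offset=15
value=11 offset=23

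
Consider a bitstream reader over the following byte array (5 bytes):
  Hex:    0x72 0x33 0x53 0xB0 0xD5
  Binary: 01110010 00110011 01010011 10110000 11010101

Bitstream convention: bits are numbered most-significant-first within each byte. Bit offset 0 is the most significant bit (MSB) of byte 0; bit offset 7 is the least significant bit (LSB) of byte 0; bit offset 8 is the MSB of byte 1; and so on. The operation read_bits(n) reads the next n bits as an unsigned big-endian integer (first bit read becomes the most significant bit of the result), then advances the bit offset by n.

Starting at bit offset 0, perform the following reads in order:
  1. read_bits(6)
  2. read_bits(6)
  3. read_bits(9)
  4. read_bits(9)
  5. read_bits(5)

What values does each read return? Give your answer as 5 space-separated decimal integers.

Read 1: bits[0:6] width=6 -> value=28 (bin 011100); offset now 6 = byte 0 bit 6; 34 bits remain
Read 2: bits[6:12] width=6 -> value=35 (bin 100011); offset now 12 = byte 1 bit 4; 28 bits remain
Read 3: bits[12:21] width=9 -> value=106 (bin 001101010); offset now 21 = byte 2 bit 5; 19 bits remain
Read 4: bits[21:30] width=9 -> value=236 (bin 011101100); offset now 30 = byte 3 bit 6; 10 bits remain
Read 5: bits[30:35] width=5 -> value=6 (bin 00110); offset now 35 = byte 4 bit 3; 5 bits remain

Answer: 28 35 106 236 6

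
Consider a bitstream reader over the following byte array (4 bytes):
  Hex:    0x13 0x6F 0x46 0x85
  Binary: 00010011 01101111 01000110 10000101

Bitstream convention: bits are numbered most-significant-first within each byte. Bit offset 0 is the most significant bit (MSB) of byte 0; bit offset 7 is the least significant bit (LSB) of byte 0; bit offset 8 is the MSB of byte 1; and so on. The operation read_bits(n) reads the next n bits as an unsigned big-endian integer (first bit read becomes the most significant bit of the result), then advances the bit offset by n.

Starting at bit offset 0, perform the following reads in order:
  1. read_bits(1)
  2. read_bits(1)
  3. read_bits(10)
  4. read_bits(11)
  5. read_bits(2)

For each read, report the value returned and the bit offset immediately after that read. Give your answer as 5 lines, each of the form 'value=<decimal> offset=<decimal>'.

Read 1: bits[0:1] width=1 -> value=0 (bin 0); offset now 1 = byte 0 bit 1; 31 bits remain
Read 2: bits[1:2] width=1 -> value=0 (bin 0); offset now 2 = byte 0 bit 2; 30 bits remain
Read 3: bits[2:12] width=10 -> value=310 (bin 0100110110); offset now 12 = byte 1 bit 4; 20 bits remain
Read 4: bits[12:23] width=11 -> value=1955 (bin 11110100011); offset now 23 = byte 2 bit 7; 9 bits remain
Read 5: bits[23:25] width=2 -> value=1 (bin 01); offset now 25 = byte 3 bit 1; 7 bits remain

Answer: value=0 offset=1
value=0 offset=2
value=310 offset=12
value=1955 offset=23
value=1 offset=25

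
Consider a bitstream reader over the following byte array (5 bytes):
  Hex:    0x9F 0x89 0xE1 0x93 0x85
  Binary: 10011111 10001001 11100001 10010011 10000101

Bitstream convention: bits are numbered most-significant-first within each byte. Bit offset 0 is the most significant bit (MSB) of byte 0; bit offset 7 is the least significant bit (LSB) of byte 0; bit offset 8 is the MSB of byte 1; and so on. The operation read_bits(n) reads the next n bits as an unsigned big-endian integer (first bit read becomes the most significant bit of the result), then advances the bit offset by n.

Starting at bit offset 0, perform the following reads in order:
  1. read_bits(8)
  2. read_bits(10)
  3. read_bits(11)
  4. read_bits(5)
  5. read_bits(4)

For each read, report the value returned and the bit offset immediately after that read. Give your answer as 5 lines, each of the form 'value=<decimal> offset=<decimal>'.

Answer: value=159 offset=8
value=551 offset=18
value=1074 offset=29
value=14 offset=34
value=1 offset=38

Derivation:
Read 1: bits[0:8] width=8 -> value=159 (bin 10011111); offset now 8 = byte 1 bit 0; 32 bits remain
Read 2: bits[8:18] width=10 -> value=551 (bin 1000100111); offset now 18 = byte 2 bit 2; 22 bits remain
Read 3: bits[18:29] width=11 -> value=1074 (bin 10000110010); offset now 29 = byte 3 bit 5; 11 bits remain
Read 4: bits[29:34] width=5 -> value=14 (bin 01110); offset now 34 = byte 4 bit 2; 6 bits remain
Read 5: bits[34:38] width=4 -> value=1 (bin 0001); offset now 38 = byte 4 bit 6; 2 bits remain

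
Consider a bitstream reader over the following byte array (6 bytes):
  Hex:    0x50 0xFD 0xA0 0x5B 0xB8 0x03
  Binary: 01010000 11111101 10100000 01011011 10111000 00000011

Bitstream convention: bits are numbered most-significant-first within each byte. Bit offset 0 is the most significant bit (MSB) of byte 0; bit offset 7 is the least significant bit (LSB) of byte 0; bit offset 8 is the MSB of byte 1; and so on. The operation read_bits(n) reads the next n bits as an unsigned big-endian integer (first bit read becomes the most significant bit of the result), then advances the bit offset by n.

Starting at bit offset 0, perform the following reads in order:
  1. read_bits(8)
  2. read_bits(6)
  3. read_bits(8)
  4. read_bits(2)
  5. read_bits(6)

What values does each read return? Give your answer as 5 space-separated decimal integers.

Answer: 80 63 104 0 22

Derivation:
Read 1: bits[0:8] width=8 -> value=80 (bin 01010000); offset now 8 = byte 1 bit 0; 40 bits remain
Read 2: bits[8:14] width=6 -> value=63 (bin 111111); offset now 14 = byte 1 bit 6; 34 bits remain
Read 3: bits[14:22] width=8 -> value=104 (bin 01101000); offset now 22 = byte 2 bit 6; 26 bits remain
Read 4: bits[22:24] width=2 -> value=0 (bin 00); offset now 24 = byte 3 bit 0; 24 bits remain
Read 5: bits[24:30] width=6 -> value=22 (bin 010110); offset now 30 = byte 3 bit 6; 18 bits remain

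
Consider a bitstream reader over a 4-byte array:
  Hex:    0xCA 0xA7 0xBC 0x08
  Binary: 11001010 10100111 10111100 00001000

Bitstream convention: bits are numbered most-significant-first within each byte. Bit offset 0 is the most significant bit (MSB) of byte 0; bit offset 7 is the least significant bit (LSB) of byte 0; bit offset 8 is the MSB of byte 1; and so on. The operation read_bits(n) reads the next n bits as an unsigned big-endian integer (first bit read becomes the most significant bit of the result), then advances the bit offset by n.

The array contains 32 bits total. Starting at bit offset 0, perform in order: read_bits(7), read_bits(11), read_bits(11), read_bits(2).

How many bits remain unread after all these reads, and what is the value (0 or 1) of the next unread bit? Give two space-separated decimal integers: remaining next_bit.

Answer: 1 0

Derivation:
Read 1: bits[0:7] width=7 -> value=101 (bin 1100101); offset now 7 = byte 0 bit 7; 25 bits remain
Read 2: bits[7:18] width=11 -> value=670 (bin 01010011110); offset now 18 = byte 2 bit 2; 14 bits remain
Read 3: bits[18:29] width=11 -> value=1921 (bin 11110000001); offset now 29 = byte 3 bit 5; 3 bits remain
Read 4: bits[29:31] width=2 -> value=0 (bin 00); offset now 31 = byte 3 bit 7; 1 bits remain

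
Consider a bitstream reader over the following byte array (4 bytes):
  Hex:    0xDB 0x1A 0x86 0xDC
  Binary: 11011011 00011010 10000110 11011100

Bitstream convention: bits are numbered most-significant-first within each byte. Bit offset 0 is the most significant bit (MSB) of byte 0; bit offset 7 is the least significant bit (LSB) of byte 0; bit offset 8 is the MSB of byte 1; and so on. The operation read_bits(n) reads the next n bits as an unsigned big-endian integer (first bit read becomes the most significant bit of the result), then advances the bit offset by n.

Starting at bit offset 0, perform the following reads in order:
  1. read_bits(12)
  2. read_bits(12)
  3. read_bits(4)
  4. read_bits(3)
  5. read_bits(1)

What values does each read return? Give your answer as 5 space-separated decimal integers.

Read 1: bits[0:12] width=12 -> value=3505 (bin 110110110001); offset now 12 = byte 1 bit 4; 20 bits remain
Read 2: bits[12:24] width=12 -> value=2694 (bin 101010000110); offset now 24 = byte 3 bit 0; 8 bits remain
Read 3: bits[24:28] width=4 -> value=13 (bin 1101); offset now 28 = byte 3 bit 4; 4 bits remain
Read 4: bits[28:31] width=3 -> value=6 (bin 110); offset now 31 = byte 3 bit 7; 1 bits remain
Read 5: bits[31:32] width=1 -> value=0 (bin 0); offset now 32 = byte 4 bit 0; 0 bits remain

Answer: 3505 2694 13 6 0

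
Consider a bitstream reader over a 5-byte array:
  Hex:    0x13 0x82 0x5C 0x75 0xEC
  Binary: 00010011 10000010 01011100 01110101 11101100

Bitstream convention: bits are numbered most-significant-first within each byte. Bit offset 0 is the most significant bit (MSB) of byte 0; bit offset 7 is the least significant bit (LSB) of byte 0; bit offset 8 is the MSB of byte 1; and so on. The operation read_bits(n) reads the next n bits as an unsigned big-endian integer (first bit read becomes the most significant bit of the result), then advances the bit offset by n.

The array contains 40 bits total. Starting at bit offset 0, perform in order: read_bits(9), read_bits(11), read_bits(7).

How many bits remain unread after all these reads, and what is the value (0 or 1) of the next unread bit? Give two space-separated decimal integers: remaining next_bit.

Read 1: bits[0:9] width=9 -> value=39 (bin 000100111); offset now 9 = byte 1 bit 1; 31 bits remain
Read 2: bits[9:20] width=11 -> value=37 (bin 00000100101); offset now 20 = byte 2 bit 4; 20 bits remain
Read 3: bits[20:27] width=7 -> value=99 (bin 1100011); offset now 27 = byte 3 bit 3; 13 bits remain

Answer: 13 1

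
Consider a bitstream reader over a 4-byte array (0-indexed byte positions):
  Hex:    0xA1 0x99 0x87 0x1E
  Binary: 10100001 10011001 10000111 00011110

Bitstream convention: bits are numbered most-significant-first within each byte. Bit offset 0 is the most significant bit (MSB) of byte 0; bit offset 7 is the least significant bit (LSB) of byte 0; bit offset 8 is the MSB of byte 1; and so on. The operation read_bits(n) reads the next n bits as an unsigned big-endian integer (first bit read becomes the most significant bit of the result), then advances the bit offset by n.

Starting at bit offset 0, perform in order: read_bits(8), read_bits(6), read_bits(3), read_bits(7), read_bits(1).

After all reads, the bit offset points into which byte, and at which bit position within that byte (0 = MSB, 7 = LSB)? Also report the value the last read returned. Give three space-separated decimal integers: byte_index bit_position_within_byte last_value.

Answer: 3 1 0

Derivation:
Read 1: bits[0:8] width=8 -> value=161 (bin 10100001); offset now 8 = byte 1 bit 0; 24 bits remain
Read 2: bits[8:14] width=6 -> value=38 (bin 100110); offset now 14 = byte 1 bit 6; 18 bits remain
Read 3: bits[14:17] width=3 -> value=3 (bin 011); offset now 17 = byte 2 bit 1; 15 bits remain
Read 4: bits[17:24] width=7 -> value=7 (bin 0000111); offset now 24 = byte 3 bit 0; 8 bits remain
Read 5: bits[24:25] width=1 -> value=0 (bin 0); offset now 25 = byte 3 bit 1; 7 bits remain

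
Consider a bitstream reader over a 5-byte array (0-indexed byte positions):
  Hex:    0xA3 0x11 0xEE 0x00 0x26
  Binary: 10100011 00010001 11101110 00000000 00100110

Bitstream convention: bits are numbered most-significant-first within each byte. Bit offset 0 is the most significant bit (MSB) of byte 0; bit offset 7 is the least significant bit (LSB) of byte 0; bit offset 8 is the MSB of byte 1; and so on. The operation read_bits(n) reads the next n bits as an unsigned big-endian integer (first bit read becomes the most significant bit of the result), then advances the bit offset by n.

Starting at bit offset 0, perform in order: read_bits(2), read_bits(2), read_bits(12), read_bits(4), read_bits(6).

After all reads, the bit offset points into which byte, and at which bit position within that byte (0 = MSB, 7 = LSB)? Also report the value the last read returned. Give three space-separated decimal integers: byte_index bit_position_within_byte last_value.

Read 1: bits[0:2] width=2 -> value=2 (bin 10); offset now 2 = byte 0 bit 2; 38 bits remain
Read 2: bits[2:4] width=2 -> value=2 (bin 10); offset now 4 = byte 0 bit 4; 36 bits remain
Read 3: bits[4:16] width=12 -> value=785 (bin 001100010001); offset now 16 = byte 2 bit 0; 24 bits remain
Read 4: bits[16:20] width=4 -> value=14 (bin 1110); offset now 20 = byte 2 bit 4; 20 bits remain
Read 5: bits[20:26] width=6 -> value=56 (bin 111000); offset now 26 = byte 3 bit 2; 14 bits remain

Answer: 3 2 56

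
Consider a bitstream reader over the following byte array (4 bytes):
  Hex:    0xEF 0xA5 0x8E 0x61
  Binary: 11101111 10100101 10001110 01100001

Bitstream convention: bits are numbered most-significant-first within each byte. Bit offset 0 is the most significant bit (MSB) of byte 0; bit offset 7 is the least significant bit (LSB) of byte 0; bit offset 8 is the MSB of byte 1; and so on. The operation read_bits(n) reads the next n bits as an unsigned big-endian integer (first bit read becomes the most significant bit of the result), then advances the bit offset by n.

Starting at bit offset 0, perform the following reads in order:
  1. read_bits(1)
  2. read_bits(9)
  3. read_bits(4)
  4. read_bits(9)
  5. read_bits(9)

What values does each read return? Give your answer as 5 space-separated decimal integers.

Read 1: bits[0:1] width=1 -> value=1 (bin 1); offset now 1 = byte 0 bit 1; 31 bits remain
Read 2: bits[1:10] width=9 -> value=446 (bin 110111110); offset now 10 = byte 1 bit 2; 22 bits remain
Read 3: bits[10:14] width=4 -> value=9 (bin 1001); offset now 14 = byte 1 bit 6; 18 bits remain
Read 4: bits[14:23] width=9 -> value=199 (bin 011000111); offset now 23 = byte 2 bit 7; 9 bits remain
Read 5: bits[23:32] width=9 -> value=97 (bin 001100001); offset now 32 = byte 4 bit 0; 0 bits remain

Answer: 1 446 9 199 97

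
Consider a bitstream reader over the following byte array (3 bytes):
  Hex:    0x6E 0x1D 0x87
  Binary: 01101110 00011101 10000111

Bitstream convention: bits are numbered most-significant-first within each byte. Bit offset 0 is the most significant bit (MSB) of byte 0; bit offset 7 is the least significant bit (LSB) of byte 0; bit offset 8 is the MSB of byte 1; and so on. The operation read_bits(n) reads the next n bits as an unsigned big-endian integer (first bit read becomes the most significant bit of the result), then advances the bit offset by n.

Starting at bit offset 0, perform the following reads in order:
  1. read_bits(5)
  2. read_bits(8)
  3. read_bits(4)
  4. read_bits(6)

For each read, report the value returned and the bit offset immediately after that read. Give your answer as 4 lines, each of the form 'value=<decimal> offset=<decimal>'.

Answer: value=13 offset=5
value=195 offset=13
value=11 offset=17
value=3 offset=23

Derivation:
Read 1: bits[0:5] width=5 -> value=13 (bin 01101); offset now 5 = byte 0 bit 5; 19 bits remain
Read 2: bits[5:13] width=8 -> value=195 (bin 11000011); offset now 13 = byte 1 bit 5; 11 bits remain
Read 3: bits[13:17] width=4 -> value=11 (bin 1011); offset now 17 = byte 2 bit 1; 7 bits remain
Read 4: bits[17:23] width=6 -> value=3 (bin 000011); offset now 23 = byte 2 bit 7; 1 bits remain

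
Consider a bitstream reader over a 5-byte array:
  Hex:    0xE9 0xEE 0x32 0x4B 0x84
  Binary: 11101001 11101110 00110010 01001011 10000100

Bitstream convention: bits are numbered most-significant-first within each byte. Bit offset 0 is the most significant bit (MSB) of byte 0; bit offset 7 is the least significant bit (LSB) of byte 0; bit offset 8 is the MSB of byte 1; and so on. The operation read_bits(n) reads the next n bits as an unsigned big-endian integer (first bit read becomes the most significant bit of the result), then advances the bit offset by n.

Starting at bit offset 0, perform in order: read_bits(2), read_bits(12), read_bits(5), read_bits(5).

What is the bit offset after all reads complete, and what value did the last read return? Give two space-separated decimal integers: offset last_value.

Answer: 24 18

Derivation:
Read 1: bits[0:2] width=2 -> value=3 (bin 11); offset now 2 = byte 0 bit 2; 38 bits remain
Read 2: bits[2:14] width=12 -> value=2683 (bin 101001111011); offset now 14 = byte 1 bit 6; 26 bits remain
Read 3: bits[14:19] width=5 -> value=17 (bin 10001); offset now 19 = byte 2 bit 3; 21 bits remain
Read 4: bits[19:24] width=5 -> value=18 (bin 10010); offset now 24 = byte 3 bit 0; 16 bits remain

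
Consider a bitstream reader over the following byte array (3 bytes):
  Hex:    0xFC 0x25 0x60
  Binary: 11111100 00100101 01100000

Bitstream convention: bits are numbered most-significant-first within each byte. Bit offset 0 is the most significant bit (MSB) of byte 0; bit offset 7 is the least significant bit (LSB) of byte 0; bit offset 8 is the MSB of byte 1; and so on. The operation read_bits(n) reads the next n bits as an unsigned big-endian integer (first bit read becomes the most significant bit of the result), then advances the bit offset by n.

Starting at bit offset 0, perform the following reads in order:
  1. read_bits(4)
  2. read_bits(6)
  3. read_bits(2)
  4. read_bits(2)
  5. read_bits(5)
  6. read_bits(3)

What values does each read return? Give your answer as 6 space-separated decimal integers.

Answer: 15 48 2 1 11 0

Derivation:
Read 1: bits[0:4] width=4 -> value=15 (bin 1111); offset now 4 = byte 0 bit 4; 20 bits remain
Read 2: bits[4:10] width=6 -> value=48 (bin 110000); offset now 10 = byte 1 bit 2; 14 bits remain
Read 3: bits[10:12] width=2 -> value=2 (bin 10); offset now 12 = byte 1 bit 4; 12 bits remain
Read 4: bits[12:14] width=2 -> value=1 (bin 01); offset now 14 = byte 1 bit 6; 10 bits remain
Read 5: bits[14:19] width=5 -> value=11 (bin 01011); offset now 19 = byte 2 bit 3; 5 bits remain
Read 6: bits[19:22] width=3 -> value=0 (bin 000); offset now 22 = byte 2 bit 6; 2 bits remain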